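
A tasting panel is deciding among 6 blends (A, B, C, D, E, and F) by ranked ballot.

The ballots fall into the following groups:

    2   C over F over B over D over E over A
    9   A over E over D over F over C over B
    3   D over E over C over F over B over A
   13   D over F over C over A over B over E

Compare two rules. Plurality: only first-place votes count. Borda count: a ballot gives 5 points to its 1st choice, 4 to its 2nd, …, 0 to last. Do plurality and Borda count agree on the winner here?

Yes

Plurality first-place counts: A 9, B 0, C 2, D 16, E 0, F 0 → D.
Borda totals: A 71, B 22, C 67, D 111, E 50, F 84 → D.
The two rules agree on D.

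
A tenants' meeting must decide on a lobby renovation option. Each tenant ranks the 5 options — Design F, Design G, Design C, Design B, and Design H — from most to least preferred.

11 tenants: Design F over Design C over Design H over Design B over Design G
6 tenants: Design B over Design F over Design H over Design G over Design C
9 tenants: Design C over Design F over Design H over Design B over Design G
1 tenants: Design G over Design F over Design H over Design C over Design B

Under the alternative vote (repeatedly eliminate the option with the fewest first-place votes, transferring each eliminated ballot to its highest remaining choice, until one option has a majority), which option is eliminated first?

Design H

Round 1: Design F 11, Design C 9, Design B 6, Design G 1, Design H 0. Design H has the fewest and is eliminated.
Round 2: Design F 11, Design C 9, Design B 6, Design G 1. Design G has the fewest and is eliminated.
Round 3: Design F 12, Design C 9, Design B 6. Design B has the fewest and is eliminated.
Round 4: Design F 18, Design C 9. Design F has a majority.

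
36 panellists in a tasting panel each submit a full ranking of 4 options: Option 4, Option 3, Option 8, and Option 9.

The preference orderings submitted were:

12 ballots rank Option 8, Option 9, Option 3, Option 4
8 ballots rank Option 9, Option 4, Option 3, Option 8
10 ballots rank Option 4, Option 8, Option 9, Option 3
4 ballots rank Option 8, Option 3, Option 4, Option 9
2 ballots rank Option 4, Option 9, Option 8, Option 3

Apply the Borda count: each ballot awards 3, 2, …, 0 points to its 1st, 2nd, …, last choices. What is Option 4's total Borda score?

56

Borda scores:
  Option 4: 12·0 + 8·2 + 10·3 + 4·1 + 2·3 = 56
  Option 3: 12·1 + 8·1 + 10·0 + 4·2 + 2·0 = 28
  Option 8: 12·3 + 8·0 + 10·2 + 4·3 + 2·1 = 70
  Option 9: 12·2 + 8·3 + 10·1 + 4·0 + 2·2 = 62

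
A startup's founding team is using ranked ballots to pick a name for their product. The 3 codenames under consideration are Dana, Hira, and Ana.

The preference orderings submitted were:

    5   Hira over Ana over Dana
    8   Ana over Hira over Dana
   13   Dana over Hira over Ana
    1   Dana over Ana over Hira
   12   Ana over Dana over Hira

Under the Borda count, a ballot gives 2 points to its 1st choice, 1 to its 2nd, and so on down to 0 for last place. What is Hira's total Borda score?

31

Borda scores:
  Dana: 5·0 + 8·0 + 13·2 + 2 + 12·1 = 40
  Hira: 5·2 + 8·1 + 13·1 + 0 + 12·0 = 31
  Ana: 5·1 + 8·2 + 13·0 + 1 + 12·2 = 46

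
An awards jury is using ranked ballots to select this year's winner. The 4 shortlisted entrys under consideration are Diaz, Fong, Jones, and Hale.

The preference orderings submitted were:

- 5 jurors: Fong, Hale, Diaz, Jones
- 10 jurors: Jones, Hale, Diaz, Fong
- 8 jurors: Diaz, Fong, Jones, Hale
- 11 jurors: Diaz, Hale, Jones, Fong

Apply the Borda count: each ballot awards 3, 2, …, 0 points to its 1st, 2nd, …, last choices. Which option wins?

Diaz

Borda scores:
  Diaz: 5·1 + 10·1 + 8·3 + 11·3 = 72
  Fong: 5·3 + 10·0 + 8·2 + 11·0 = 31
  Jones: 5·0 + 10·3 + 8·1 + 11·1 = 49
  Hale: 5·2 + 10·2 + 8·0 + 11·2 = 52
Diaz has the highest total.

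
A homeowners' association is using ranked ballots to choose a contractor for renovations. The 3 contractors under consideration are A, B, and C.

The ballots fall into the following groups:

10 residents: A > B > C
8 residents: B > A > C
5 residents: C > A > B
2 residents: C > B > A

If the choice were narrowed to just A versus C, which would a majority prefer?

Ballots ranking A above C: 10+8 = 18.
Ballots ranking C above A: 5+2 = 7.
A wins the head-to-head, 18–7.

A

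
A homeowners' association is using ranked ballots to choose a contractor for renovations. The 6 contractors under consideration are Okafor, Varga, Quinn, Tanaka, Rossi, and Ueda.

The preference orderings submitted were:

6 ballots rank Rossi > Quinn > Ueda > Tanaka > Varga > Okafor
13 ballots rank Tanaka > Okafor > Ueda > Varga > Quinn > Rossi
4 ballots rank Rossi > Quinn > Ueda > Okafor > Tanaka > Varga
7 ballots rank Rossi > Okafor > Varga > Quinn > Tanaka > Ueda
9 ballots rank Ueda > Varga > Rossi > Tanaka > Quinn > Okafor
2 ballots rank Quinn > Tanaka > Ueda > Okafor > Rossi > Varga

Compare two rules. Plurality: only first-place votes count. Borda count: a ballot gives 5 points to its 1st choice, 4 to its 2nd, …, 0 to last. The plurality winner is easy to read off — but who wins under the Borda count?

Plurality first-place counts: Okafor 0, Varga 0, Quinn 2, Tanaka 13, Rossi 17, Ueda 9 → Rossi.
Borda totals: Okafor 92, Varga 89, Quinn 86, Tanaka 114, Rossi 114, Ueda 120 → Ueda.

Ueda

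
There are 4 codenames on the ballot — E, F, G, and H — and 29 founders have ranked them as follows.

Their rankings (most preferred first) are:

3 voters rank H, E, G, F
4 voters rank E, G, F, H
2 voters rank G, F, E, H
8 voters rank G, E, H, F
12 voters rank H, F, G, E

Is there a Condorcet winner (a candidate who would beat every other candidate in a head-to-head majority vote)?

Head-to-head results (29 voters total):
E vs F: E wins 15–14.
E vs G: G wins 22–7.
E vs H: H wins 15–14.
F vs G: G wins 17–12.
F vs H: H wins 23–6.
G vs H: H wins 15–14.
H beats each rival — E (15–14), F (23–6), G (15–14) — so H is the Condorcet winner.

Yes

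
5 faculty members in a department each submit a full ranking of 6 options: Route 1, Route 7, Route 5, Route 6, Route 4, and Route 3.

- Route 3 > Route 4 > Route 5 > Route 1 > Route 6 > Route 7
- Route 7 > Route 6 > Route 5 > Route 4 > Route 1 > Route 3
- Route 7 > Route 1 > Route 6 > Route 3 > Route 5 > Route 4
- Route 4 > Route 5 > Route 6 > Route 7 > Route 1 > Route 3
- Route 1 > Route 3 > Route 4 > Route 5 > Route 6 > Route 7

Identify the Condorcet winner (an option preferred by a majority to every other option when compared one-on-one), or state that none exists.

No Condorcet winner

Head-to-head results (5 voters total):
Route 1 vs Route 7: Route 7 wins 3–2.
Route 1 vs Route 5: Route 5 wins 3–2.
Route 1 vs Route 6: Route 1 wins 3–2.
Route 1 vs Route 4: Route 4 wins 3–2.
Route 1 vs Route 3: Route 1 wins 4–1.
Route 7 vs Route 5: Route 5 wins 3–2.
Route 7 vs Route 6: Route 6 wins 3–2.
Route 7 vs Route 4: Route 4 wins 3–2.
Route 7 vs Route 3: Route 7 wins 3–2.
Route 5 vs Route 6: Route 5 wins 3–2.
Route 5 vs Route 4: Route 4 wins 3–2.
Route 5 vs Route 3: Route 3 wins 3–2.
Route 6 vs Route 4: Route 4 wins 3–2.
Route 6 vs Route 3: Route 6 wins 3–2.
Route 4 vs Route 3: Route 3 wins 3–2.
No candidate beats all others: Route 1 beats Route 6 beats Route 7 beats Route 1, a majority cycle.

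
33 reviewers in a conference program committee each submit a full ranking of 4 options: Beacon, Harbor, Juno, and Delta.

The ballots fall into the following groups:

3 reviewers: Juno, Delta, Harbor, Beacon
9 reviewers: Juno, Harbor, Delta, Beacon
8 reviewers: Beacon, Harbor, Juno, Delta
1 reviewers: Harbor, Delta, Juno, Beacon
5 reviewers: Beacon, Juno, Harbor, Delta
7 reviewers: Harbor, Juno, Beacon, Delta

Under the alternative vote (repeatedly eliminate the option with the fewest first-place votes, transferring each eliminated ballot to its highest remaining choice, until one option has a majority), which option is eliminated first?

Round 1: Beacon 13, Juno 12, Harbor 8, Delta 0. Delta has the fewest and is eliminated.
Round 2: Beacon 13, Juno 12, Harbor 8. Harbor has the fewest and is eliminated.
Round 3: Juno 20, Beacon 13. Juno has a majority.

Delta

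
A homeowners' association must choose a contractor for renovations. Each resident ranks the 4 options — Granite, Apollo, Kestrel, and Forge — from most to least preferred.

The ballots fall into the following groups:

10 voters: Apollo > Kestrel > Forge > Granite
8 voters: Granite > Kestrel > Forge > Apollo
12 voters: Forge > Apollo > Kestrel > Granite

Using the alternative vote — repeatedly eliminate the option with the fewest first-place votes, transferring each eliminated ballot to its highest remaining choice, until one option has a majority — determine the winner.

Forge

Round 1: Forge 12, Apollo 10, Granite 8, Kestrel 0. Kestrel has the fewest and is eliminated.
Round 2: Forge 12, Apollo 10, Granite 8. Granite has the fewest and is eliminated.
Round 3: Forge 20, Apollo 10. Forge has a majority.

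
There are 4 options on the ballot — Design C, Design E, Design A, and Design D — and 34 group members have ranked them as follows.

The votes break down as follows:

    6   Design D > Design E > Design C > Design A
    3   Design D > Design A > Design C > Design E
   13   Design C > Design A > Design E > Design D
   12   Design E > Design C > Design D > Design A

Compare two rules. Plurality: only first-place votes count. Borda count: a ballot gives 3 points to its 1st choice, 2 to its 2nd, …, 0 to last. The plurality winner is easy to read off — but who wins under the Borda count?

Design C

Plurality first-place counts: Design C 13, Design E 12, Design A 0, Design D 9 → Design C.
Borda totals: Design C 72, Design E 61, Design A 32, Design D 39 → Design C.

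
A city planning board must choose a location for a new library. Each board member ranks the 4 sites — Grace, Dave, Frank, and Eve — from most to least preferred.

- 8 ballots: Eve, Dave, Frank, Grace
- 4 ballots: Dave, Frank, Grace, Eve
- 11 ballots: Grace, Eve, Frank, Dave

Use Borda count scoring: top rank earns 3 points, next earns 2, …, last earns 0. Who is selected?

Borda scores:
  Grace: 8·0 + 4·1 + 11·3 = 37
  Dave: 8·2 + 4·3 + 11·0 = 28
  Frank: 8·1 + 4·2 + 11·1 = 27
  Eve: 8·3 + 4·0 + 11·2 = 46
Eve has the highest total.

Eve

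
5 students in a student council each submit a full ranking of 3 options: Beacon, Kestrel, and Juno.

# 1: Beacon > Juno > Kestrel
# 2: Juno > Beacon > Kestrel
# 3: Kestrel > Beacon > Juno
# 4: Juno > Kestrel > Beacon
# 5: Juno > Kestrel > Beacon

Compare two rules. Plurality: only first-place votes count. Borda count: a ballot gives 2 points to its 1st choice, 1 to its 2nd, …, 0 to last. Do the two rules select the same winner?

Plurality first-place counts: Beacon 1, Kestrel 1, Juno 3 → Juno.
Borda totals: Beacon 4, Kestrel 4, Juno 7 → Juno.
The two rules agree on Juno.

Yes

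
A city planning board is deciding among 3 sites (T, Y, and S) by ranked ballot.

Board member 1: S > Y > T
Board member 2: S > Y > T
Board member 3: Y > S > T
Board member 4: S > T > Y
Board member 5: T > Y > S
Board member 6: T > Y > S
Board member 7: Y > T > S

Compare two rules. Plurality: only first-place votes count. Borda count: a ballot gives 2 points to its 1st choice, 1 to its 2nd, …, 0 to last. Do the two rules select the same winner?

No

Plurality first-place counts: T 2, Y 2, S 3 → S.
Borda totals: T 6, Y 8, S 7 → Y.
The two rules disagree: plurality picks S, Borda picks Y.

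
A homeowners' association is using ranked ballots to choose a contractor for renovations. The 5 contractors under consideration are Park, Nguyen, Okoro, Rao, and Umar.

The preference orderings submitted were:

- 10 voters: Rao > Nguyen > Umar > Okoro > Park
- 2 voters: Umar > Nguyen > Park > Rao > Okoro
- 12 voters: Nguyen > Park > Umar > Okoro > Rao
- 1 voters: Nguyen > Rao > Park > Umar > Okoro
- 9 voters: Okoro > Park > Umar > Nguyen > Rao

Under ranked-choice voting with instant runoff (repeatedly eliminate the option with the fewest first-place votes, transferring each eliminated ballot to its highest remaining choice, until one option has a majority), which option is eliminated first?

Park

Round 1: Nguyen 13, Rao 10, Okoro 9, Umar 2, Park 0. Park has the fewest and is eliminated.
Round 2: Nguyen 13, Rao 10, Okoro 9, Umar 2. Umar has the fewest and is eliminated.
Round 3: Nguyen 15, Rao 10, Okoro 9. Okoro has the fewest and is eliminated.
Round 4: Nguyen 24, Rao 10. Nguyen has a majority.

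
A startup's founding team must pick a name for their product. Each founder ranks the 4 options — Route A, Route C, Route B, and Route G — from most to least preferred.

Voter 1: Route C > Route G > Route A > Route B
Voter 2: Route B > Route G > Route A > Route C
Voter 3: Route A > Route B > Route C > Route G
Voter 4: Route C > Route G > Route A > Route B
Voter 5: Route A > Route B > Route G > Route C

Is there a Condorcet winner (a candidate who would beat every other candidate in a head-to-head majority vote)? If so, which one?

No Condorcet winner

Head-to-head results (5 voters total):
Route A vs Route C: Route A wins 3–2.
Route A vs Route B: Route A wins 4–1.
Route A vs Route G: Route G wins 3–2.
Route C vs Route B: Route B wins 3–2.
Route C vs Route G: Route C wins 3–2.
Route B vs Route G: Route B wins 3–2.
No candidate beats all others: Route A beats Route C beats Route G beats Route A, a majority cycle.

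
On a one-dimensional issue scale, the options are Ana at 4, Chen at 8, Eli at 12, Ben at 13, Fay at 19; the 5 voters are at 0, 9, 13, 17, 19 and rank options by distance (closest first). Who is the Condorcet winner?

Ben

With single-peaked preferences on a line, the Condorcet winner is the candidate closest to the median voter.
The median voter (position 13) is closest to Ben at 13.
Check: Ben vs Chen — voters closer to Ben: 3 of 5.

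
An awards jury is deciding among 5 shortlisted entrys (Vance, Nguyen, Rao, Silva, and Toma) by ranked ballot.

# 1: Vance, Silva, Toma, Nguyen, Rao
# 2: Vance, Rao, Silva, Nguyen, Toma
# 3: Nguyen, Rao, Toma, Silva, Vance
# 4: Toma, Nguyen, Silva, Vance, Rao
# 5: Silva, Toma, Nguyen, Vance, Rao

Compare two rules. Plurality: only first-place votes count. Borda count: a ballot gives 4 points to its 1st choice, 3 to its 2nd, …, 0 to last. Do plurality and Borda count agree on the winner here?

No

Plurality first-place counts: Vance 2, Nguyen 1, Rao 0, Silva 1, Toma 1 → Vance.
Borda totals: Vance 10, Nguyen 11, Rao 6, Silva 12, Toma 11 → Silva.
The two rules disagree: plurality picks Vance, Borda picks Silva.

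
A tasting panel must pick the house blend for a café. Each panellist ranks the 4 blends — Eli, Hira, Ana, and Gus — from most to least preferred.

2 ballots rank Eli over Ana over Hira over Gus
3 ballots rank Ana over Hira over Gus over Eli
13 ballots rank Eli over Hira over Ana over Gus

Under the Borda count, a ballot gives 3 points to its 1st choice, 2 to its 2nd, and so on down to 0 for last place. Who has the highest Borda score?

Borda scores:
  Eli: 2·3 + 3·0 + 13·3 = 45
  Hira: 2·1 + 3·2 + 13·2 = 34
  Ana: 2·2 + 3·3 + 13·1 = 26
  Gus: 2·0 + 3·1 + 13·0 = 3
Eli has the highest total.

Eli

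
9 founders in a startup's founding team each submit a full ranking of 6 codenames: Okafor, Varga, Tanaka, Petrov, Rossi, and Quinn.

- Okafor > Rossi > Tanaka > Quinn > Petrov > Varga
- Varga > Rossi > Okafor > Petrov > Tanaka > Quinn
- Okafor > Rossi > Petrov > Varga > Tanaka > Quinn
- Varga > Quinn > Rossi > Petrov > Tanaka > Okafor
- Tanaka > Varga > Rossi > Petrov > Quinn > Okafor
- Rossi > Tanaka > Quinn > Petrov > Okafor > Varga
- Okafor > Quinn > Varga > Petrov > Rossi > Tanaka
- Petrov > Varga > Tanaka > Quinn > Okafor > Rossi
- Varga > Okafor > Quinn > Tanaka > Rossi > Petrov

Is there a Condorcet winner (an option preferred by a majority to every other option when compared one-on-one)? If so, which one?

Varga

Head-to-head results (9 voters total):
Okafor vs Varga: Varga wins 5–4.
Okafor vs Tanaka: Okafor wins 5–4.
Okafor vs Petrov: Okafor wins 5–4.
Okafor vs Rossi: Okafor wins 5–4.
Okafor vs Quinn: Okafor wins 5–4.
Varga vs Tanaka: Varga wins 6–3.
Varga vs Petrov: Varga wins 5–4.
Varga vs Rossi: Varga wins 6–3.
Varga vs Quinn: Varga wins 6–3.
Tanaka vs Petrov: Petrov wins 5–4.
Tanaka vs Rossi: Rossi wins 6–3.
Tanaka vs Quinn: Tanaka wins 6–3.
Petrov vs Rossi: Rossi wins 7–2.
Petrov vs Quinn: Quinn wins 5–4.
Rossi vs Quinn: Rossi wins 5–4.
Varga beats each rival — Okafor (5–4), Tanaka (6–3), Petrov (5–4), Rossi (6–3), Quinn (6–3) — so Varga is the Condorcet winner.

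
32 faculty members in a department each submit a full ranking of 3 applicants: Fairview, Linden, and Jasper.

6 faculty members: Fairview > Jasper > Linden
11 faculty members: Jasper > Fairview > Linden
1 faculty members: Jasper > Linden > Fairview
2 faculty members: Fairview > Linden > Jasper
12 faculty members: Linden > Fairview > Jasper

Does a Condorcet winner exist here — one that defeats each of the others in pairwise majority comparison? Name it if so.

Head-to-head results (32 voters total):
Fairview vs Linden: Fairview wins 19–13.
Fairview vs Jasper: Fairview wins 20–12.
Linden vs Jasper: Jasper wins 18–14.
Fairview beats each rival — Linden (19–13), Jasper (20–12) — so Fairview is the Condorcet winner.

Fairview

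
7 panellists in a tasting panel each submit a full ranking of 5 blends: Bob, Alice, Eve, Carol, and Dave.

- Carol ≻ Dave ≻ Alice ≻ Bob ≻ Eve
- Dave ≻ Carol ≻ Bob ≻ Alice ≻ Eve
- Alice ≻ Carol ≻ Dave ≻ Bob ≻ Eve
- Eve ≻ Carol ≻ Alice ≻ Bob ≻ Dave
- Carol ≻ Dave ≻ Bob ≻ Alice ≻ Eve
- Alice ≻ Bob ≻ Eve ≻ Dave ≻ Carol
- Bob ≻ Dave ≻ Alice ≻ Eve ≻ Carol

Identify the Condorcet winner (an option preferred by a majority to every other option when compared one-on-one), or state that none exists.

Carol

Head-to-head results (7 voters total):
Bob vs Alice: Alice wins 4–3.
Bob vs Eve: Bob wins 6–1.
Bob vs Carol: Carol wins 5–2.
Bob vs Dave: Dave wins 4–3.
Alice vs Eve: Alice wins 6–1.
Alice vs Carol: Carol wins 4–3.
Alice vs Dave: Dave wins 4–3.
Eve vs Carol: Carol wins 4–3.
Eve vs Dave: Dave wins 5–2.
Carol vs Dave: Carol wins 4–3.
Carol beats each rival — Bob (5–2), Alice (4–3), Eve (4–3), Dave (4–3) — so Carol is the Condorcet winner.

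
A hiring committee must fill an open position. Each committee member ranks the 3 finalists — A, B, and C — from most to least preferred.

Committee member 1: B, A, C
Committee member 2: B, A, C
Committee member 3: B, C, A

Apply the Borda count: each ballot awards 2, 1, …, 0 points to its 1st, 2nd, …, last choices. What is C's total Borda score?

1

Borda scores:
  A: 1 + 1 + 0 = 2
  B: 2 + 2 + 2 = 6
  C: 0 + 0 + 1 = 1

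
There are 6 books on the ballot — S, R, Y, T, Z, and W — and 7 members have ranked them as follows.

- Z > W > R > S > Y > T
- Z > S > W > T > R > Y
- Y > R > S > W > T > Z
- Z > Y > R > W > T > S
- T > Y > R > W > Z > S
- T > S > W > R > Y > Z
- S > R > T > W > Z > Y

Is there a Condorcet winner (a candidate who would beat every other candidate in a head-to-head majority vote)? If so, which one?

R

Head-to-head results (7 voters total):
S vs R: R wins 4–3.
S vs Y: S wins 4–3.
S vs T: S wins 4–3.
S vs Z: Z wins 4–3.
S vs W: S wins 4–3.
R vs Y: R wins 4–3.
R vs T: R wins 4–3.
R vs Z: R wins 4–3.
R vs W: R wins 4–3.
Y vs T: T wins 4–3.
Y vs Z: Z wins 4–3.
Y vs W: W wins 4–3.
T vs Z: T wins 4–3.
T vs W: W wins 4–3.
Z vs W: W wins 4–3.
R beats each rival — S (4–3), Y (4–3), T (4–3), Z (4–3), W (4–3) — so R is the Condorcet winner.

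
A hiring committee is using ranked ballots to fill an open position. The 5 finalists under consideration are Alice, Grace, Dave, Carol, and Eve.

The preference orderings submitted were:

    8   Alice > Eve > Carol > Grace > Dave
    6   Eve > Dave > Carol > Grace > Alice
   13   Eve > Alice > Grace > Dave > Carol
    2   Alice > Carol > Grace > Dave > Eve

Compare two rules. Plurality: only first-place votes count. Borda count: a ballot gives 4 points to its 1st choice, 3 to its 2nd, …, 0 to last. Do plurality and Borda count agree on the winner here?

Plurality first-place counts: Alice 10, Grace 0, Dave 0, Carol 0, Eve 19 → Eve.
Borda totals: Alice 79, Grace 44, Dave 33, Carol 34, Eve 100 → Eve.
The two rules agree on Eve.

Yes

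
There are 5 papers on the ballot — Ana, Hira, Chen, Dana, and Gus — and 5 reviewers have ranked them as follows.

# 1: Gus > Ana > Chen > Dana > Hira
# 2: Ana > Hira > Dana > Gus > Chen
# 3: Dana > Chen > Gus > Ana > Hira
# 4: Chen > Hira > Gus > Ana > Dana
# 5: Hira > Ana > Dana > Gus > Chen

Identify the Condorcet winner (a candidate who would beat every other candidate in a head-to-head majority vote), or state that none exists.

Head-to-head results (5 voters total):
Ana vs Hira: Ana wins 3–2.
Ana vs Chen: Ana wins 3–2.
Ana vs Dana: Ana wins 4–1.
Ana vs Gus: Gus wins 3–2.
Hira vs Chen: Chen wins 3–2.
Hira vs Dana: Hira wins 3–2.
Hira vs Gus: Hira wins 3–2.
Chen vs Dana: Dana wins 3–2.
Chen vs Gus: Gus wins 3–2.
Dana vs Gus: Dana wins 3–2.
No candidate beats all others: Ana beats Hira beats Gus beats Ana, a majority cycle.

None — there is no Condorcet winner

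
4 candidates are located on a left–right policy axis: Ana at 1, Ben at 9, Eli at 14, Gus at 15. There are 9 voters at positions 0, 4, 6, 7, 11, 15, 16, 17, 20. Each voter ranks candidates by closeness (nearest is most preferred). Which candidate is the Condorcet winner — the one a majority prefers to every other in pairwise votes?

Ben

With single-peaked preferences on a line, the Condorcet winner is the candidate closest to the median voter.
The median voter (position 11) is closest to Ben at 9.
Check: Ben vs Eli — voters closer to Ben: 5 of 9.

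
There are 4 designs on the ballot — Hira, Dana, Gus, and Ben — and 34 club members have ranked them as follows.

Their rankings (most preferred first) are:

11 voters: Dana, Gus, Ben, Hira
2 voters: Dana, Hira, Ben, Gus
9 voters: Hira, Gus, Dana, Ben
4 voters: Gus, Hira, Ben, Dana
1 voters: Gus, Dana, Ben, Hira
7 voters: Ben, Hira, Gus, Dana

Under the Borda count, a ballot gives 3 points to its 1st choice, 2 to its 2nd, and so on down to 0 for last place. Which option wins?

Gus

Borda scores:
  Hira: 11·0 + 2·2 + 9·3 + 4·2 + 0 + 7·2 = 53
  Dana: 11·3 + 2·3 + 9·1 + 4·0 + 2 + 7·0 = 50
  Gus: 11·2 + 2·0 + 9·2 + 4·3 + 3 + 7·1 = 62
  Ben: 11·1 + 2·1 + 9·0 + 4·1 + 1 + 7·3 = 39
Gus has the highest total.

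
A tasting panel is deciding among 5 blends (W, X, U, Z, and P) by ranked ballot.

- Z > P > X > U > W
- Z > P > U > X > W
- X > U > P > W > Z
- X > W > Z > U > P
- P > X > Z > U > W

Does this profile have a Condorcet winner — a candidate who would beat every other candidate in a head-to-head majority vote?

No

Head-to-head results (5 voters total):
W vs X: X wins 5–0.
W vs U: U wins 4–1.
W vs Z: Z wins 3–2.
W vs P: P wins 4–1.
X vs U: X wins 4–1.
X vs Z: X wins 3–2.
X vs P: P wins 3–2.
U vs Z: Z wins 4–1.
U vs P: P wins 3–2.
Z vs P: Z wins 3–2.
No candidate beats all others: X beats Z beats P beats X, a majority cycle.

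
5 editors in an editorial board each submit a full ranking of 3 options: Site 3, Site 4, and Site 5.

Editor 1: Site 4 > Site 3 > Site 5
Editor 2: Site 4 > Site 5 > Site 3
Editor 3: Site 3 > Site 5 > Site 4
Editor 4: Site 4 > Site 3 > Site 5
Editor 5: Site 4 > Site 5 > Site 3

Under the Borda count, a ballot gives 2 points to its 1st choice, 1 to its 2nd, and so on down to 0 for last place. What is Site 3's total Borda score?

Borda scores:
  Site 3: 1 + 0 + 2 + 1 + 0 = 4
  Site 4: 2 + 2 + 0 + 2 + 2 = 8
  Site 5: 0 + 1 + 1 + 0 + 1 = 3

4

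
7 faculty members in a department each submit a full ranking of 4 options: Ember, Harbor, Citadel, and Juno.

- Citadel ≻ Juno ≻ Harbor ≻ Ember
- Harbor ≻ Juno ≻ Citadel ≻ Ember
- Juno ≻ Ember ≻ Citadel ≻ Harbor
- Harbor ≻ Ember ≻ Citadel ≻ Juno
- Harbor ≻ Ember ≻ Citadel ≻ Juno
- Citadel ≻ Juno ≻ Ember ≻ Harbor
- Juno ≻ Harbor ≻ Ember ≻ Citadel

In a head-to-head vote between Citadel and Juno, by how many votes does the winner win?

Ballots ranking Citadel above Juno: 4.
Ballots ranking Juno above Citadel: 3.
Citadel wins 4–3, a margin of 1.

1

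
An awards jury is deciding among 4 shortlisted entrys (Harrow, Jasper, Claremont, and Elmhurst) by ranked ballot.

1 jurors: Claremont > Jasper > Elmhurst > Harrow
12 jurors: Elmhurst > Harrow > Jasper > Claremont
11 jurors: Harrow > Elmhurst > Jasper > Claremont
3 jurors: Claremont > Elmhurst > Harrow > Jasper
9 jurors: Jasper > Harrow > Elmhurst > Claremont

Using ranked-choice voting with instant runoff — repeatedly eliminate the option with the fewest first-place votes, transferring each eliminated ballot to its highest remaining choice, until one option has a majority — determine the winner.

Round 1: Elmhurst 12, Harrow 11, Jasper 9, Claremont 4. Claremont has the fewest and is eliminated.
Round 2: Elmhurst 15, Harrow 11, Jasper 10. Jasper has the fewest and is eliminated.
Round 3: Harrow 20, Elmhurst 16. Harrow has a majority.

Harrow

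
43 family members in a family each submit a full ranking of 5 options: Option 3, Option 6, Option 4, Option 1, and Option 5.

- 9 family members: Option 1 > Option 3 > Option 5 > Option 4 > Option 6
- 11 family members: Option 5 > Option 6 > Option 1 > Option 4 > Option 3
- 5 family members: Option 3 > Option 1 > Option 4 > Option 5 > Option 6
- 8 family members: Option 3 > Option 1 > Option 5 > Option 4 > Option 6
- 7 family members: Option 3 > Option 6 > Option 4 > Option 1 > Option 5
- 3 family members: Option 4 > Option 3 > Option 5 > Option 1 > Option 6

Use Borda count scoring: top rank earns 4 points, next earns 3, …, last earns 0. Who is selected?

Option 3

Borda scores:
  Option 3: 9·3 + 11·0 + 5·4 + 8·4 + 7·4 + 3·3 = 116
  Option 6: 9·0 + 11·3 + 5·0 + 8·0 + 7·3 + 3·0 = 54
  Option 4: 9·1 + 11·1 + 5·2 + 8·1 + 7·2 + 3·4 = 64
  Option 1: 9·4 + 11·2 + 5·3 + 8·3 + 7·1 + 3·1 = 107
  Option 5: 9·2 + 11·4 + 5·1 + 8·2 + 7·0 + 3·2 = 89
Option 3 has the highest total.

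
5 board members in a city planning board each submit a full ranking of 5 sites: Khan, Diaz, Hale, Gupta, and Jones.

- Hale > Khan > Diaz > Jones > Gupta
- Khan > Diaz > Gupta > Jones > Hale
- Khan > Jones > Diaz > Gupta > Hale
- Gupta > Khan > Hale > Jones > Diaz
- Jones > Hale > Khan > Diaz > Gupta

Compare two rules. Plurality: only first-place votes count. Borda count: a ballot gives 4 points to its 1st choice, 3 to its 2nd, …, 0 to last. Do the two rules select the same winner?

Yes

Plurality first-place counts: Khan 2, Diaz 0, Hale 1, Gupta 1, Jones 1 → Khan.
Borda totals: Khan 16, Diaz 8, Hale 9, Gupta 7, Jones 10 → Khan.
The two rules agree on Khan.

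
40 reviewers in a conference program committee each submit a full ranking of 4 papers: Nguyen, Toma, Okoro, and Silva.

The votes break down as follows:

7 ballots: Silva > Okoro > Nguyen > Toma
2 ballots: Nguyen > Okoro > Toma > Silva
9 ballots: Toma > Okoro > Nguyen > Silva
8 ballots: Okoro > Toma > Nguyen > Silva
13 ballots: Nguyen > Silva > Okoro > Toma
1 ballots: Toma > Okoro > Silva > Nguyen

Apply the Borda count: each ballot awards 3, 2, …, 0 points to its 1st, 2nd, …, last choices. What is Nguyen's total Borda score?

69

Borda scores:
  Nguyen: 7·1 + 2·3 + 9·1 + 8·1 + 13·3 + 0 = 69
  Toma: 7·0 + 2·1 + 9·3 + 8·2 + 13·0 + 3 = 48
  Okoro: 7·2 + 2·2 + 9·2 + 8·3 + 13·1 + 2 = 75
  Silva: 7·3 + 2·0 + 9·0 + 8·0 + 13·2 + 1 = 48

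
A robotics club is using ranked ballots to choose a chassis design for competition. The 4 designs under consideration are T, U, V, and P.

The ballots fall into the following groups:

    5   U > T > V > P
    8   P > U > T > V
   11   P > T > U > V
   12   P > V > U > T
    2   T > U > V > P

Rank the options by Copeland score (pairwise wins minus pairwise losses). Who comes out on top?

Pairwise results:
  T vs U: U wins 25–13.
  T vs V: T wins 26–12.
  T vs P: P wins 31–7.
  U vs V: U wins 26–12.
  U vs P: P wins 31–7.
  V vs P: P wins 31–7.
Copeland scores (wins − losses):
  T: 1 − 2 = -1
  U: 2 − 1 = 1
  V: 0 − 3 = -3
  P: 3 − 0 = 3
P has the best Copeland score.

P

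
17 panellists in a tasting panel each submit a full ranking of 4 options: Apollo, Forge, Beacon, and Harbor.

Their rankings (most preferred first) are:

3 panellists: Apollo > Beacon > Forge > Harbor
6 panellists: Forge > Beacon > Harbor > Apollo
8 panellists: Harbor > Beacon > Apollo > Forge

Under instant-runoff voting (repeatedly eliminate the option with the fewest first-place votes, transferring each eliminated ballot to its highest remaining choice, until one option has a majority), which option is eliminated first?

Round 1: Harbor 8, Forge 6, Apollo 3, Beacon 0. Beacon has the fewest and is eliminated.
Round 2: Harbor 8, Forge 6, Apollo 3. Apollo has the fewest and is eliminated.
Round 3: Forge 9, Harbor 8. Forge has a majority.

Beacon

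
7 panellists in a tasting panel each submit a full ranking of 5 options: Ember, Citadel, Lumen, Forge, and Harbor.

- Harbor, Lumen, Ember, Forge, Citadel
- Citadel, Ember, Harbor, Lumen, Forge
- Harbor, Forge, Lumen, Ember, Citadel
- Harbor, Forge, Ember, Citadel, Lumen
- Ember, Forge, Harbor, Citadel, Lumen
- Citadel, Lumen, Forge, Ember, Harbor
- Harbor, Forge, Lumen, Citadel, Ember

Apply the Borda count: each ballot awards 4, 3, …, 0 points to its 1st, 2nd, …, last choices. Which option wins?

Borda scores:
  Ember: 2 + 3 + 1 + 2 + 4 + 1 + 0 = 13
  Citadel: 0 + 4 + 0 + 1 + 1 + 4 + 1 = 11
  Lumen: 3 + 1 + 2 + 0 + 0 + 3 + 2 = 11
  Forge: 1 + 0 + 3 + 3 + 3 + 2 + 3 = 15
  Harbor: 4 + 2 + 4 + 4 + 2 + 0 + 4 = 20
Harbor has the highest total.

Harbor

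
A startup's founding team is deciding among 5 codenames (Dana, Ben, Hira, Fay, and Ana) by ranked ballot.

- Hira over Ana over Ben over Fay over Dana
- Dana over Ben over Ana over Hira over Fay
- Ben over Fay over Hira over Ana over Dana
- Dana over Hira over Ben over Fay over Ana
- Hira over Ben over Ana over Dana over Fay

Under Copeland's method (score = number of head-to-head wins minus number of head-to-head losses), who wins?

Hira

Pairwise results:
  Dana vs Ben: Ben wins 3–2.
  Dana vs Hira: Hira wins 3–2.
  Dana vs Fay: Dana wins 3–2.
  Dana vs Ana: Ana wins 3–2.
  Ben vs Hira: Hira wins 3–2.
  Ben vs Fay: Ben wins 5–0.
  Ben vs Ana: Ben wins 4–1.
  Hira vs Fay: Hira wins 4–1.
  Hira vs Ana: Hira wins 4–1.
  Fay vs Ana: Ana wins 3–2.
Copeland scores (wins − losses):
  Dana: 1 − 3 = -2
  Ben: 3 − 1 = 2
  Hira: 4 − 0 = 4
  Fay: 0 − 4 = -4
  Ana: 2 − 2 = 0
Hira has the best Copeland score.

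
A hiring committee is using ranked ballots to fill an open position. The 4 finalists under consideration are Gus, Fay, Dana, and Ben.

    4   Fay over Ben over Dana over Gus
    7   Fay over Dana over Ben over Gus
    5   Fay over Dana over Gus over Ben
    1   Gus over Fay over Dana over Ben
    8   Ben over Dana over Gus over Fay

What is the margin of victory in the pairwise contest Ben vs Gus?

Ballots ranking Ben above Gus: 4+7+8 = 19.
Ballots ranking Gus above Ben: 5+1 = 6.
Ben wins 19–6, a margin of 13.

13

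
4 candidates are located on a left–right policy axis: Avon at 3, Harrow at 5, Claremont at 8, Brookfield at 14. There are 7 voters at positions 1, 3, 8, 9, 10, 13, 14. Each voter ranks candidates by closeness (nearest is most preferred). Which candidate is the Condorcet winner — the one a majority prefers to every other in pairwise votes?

Claremont

With single-peaked preferences on a line, the Condorcet winner is the candidate closest to the median voter.
The median voter (position 9) is closest to Claremont at 8.
Check: Claremont vs Harrow — voters closer to Claremont: 5 of 7.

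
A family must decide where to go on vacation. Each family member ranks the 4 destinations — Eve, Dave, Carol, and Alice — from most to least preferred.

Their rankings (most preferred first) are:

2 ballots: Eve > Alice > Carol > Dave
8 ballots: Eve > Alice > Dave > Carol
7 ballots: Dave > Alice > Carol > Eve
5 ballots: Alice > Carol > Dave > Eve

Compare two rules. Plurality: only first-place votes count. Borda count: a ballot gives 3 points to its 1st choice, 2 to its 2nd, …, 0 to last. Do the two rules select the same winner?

No

Plurality first-place counts: Eve 10, Dave 7, Carol 0, Alice 5 → Eve.
Borda totals: Eve 30, Dave 34, Carol 19, Alice 49 → Alice.
The two rules disagree: plurality picks Eve, Borda picks Alice.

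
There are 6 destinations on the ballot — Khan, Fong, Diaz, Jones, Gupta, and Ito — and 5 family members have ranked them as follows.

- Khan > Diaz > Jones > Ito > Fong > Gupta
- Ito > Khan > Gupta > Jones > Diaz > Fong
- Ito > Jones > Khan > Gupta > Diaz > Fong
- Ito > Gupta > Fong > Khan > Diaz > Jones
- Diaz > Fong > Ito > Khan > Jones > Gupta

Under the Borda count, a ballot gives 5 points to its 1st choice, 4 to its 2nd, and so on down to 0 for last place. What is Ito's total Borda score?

Borda scores:
  Khan: 5 + 4 + 3 + 2 + 2 = 16
  Fong: 1 + 0 + 0 + 3 + 4 = 8
  Diaz: 4 + 1 + 1 + 1 + 5 = 12
  Jones: 3 + 2 + 4 + 0 + 1 = 10
  Gupta: 0 + 3 + 2 + 4 + 0 = 9
  Ito: 2 + 5 + 5 + 5 + 3 = 20

20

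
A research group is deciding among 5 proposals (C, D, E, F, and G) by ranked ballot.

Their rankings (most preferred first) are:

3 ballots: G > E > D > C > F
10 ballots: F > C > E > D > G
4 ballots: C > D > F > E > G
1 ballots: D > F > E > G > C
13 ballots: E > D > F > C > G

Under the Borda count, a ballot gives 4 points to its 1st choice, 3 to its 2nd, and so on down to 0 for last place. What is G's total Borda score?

13

Borda scores:
  C: 3·1 + 10·3 + 4·4 + 0 + 13·1 = 62
  D: 3·2 + 10·1 + 4·3 + 4 + 13·3 = 71
  E: 3·3 + 10·2 + 4·1 + 2 + 13·4 = 87
  F: 3·0 + 10·4 + 4·2 + 3 + 13·2 = 77
  G: 3·4 + 10·0 + 4·0 + 1 + 13·0 = 13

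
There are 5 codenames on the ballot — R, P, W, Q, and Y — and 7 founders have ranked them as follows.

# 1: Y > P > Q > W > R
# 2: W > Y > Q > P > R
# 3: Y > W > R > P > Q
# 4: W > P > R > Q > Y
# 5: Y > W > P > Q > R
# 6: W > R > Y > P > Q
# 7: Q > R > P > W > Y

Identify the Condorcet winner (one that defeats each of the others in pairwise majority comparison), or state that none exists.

W

Head-to-head results (7 voters total):
R vs P: P wins 4–3.
R vs W: W wins 6–1.
R vs Q: Q wins 4–3.
R vs Y: Y wins 4–3.
P vs W: W wins 5–2.
P vs Q: P wins 5–2.
P vs Y: Y wins 5–2.
W vs Q: W wins 5–2.
W vs Y: W wins 4–3.
Q vs Y: Y wins 5–2.
W beats each rival — R (6–1), P (5–2), Q (5–2), Y (4–3) — so W is the Condorcet winner.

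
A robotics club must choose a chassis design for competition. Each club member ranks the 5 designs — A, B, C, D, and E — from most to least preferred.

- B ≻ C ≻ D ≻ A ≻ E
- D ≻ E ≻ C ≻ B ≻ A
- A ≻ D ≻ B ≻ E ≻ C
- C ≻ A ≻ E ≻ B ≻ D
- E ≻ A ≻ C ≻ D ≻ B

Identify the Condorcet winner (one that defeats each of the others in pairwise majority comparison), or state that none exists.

Head-to-head results (5 voters total):
A vs B: A wins 3–2.
A vs C: C wins 3–2.
A vs D: A wins 3–2.
A vs E: A wins 3–2.
B vs C: C wins 3–2.
B vs D: D wins 3–2.
B vs E: E wins 3–2.
C vs D: C wins 3–2.
C vs E: E wins 3–2.
D vs E: D wins 3–2.
No candidate beats all others: A beats E beats C beats A, a majority cycle.

No Condorcet winner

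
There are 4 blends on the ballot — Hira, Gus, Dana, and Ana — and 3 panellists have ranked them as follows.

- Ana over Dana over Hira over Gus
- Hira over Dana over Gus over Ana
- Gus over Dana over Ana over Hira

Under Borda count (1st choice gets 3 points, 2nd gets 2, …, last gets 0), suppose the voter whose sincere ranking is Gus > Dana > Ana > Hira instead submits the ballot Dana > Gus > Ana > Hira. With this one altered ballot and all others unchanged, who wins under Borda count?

Dana

Borda totals with the altered ballot: Hira 4, Gus 3, Dana 7, Ana 4.
The winner is unchanged: still Dana.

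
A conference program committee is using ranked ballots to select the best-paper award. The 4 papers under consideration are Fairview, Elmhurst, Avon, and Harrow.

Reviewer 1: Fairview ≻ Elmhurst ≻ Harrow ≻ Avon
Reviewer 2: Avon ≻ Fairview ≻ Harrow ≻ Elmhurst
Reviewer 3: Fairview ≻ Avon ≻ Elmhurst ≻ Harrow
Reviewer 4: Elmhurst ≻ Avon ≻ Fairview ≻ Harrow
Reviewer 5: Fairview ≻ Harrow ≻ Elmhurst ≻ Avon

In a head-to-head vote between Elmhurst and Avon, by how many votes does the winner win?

Ballots ranking Elmhurst above Avon: 3.
Ballots ranking Avon above Elmhurst: 2.
Elmhurst wins 3–2, a margin of 1.

1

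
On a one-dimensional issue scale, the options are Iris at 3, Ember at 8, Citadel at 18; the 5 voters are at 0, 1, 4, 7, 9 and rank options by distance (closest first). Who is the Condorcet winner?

With single-peaked preferences on a line, the Condorcet winner is the candidate closest to the median voter.
The median voter (position 4) is closest to Iris at 3.
Check: Iris vs Citadel — voters closer to Iris: 5 of 5.

Iris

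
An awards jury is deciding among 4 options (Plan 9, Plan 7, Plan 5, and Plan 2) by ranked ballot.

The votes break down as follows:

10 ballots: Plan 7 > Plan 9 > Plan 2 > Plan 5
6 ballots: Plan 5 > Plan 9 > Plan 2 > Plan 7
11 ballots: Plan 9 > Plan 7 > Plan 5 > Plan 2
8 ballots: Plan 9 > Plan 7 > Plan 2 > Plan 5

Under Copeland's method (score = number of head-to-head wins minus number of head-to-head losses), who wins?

Pairwise results:
  Plan 9 vs Plan 7: Plan 9 wins 25–10.
  Plan 9 vs Plan 5: Plan 9 wins 29–6.
  Plan 9 vs Plan 2: Plan 9 wins 35–0.
  Plan 7 vs Plan 5: Plan 7 wins 29–6.
  Plan 7 vs Plan 2: Plan 7 wins 29–6.
  Plan 5 vs Plan 2: Plan 2 wins 18–17.
Copeland scores (wins − losses):
  Plan 9: 3 − 0 = 3
  Plan 7: 2 − 1 = 1
  Plan 5: 0 − 3 = -3
  Plan 2: 1 − 2 = -1
Plan 9 has the best Copeland score.

Plan 9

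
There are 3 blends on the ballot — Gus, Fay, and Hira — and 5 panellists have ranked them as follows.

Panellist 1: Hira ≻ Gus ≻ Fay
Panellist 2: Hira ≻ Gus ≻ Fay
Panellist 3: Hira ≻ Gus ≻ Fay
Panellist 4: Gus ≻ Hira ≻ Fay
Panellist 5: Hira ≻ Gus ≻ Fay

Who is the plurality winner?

Hira

First-place vote totals:
  Gus: 1
  Fay: 0
  Hira: 4
Hira has the most first-place votes.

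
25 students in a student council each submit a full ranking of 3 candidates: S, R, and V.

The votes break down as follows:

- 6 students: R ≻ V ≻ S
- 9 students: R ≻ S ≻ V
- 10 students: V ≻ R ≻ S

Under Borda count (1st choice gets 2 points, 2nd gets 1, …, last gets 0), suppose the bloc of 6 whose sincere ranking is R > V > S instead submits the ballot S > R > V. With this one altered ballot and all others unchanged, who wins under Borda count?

R

Borda totals with the altered ballot: S 21, R 34, V 20.
The winner is unchanged: still R.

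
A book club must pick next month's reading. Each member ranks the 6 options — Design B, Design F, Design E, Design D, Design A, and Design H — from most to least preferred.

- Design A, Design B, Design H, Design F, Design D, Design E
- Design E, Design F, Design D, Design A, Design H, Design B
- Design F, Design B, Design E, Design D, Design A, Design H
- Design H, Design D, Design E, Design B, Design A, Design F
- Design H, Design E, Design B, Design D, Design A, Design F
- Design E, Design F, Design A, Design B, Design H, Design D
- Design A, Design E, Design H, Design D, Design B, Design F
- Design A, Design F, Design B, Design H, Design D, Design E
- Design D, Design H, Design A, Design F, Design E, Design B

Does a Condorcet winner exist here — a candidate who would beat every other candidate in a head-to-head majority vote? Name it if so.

Head-to-head results (9 voters total):
Design B vs Design F: Design F wins 5–4.
Design B vs Design E: Design E wins 6–3.
Design B vs Design D: Design B wins 5–4.
Design B vs Design A: Design A wins 6–3.
Design B vs Design H: Design H wins 5–4.
Design F vs Design E: Design E wins 5–4.
Design F vs Design D: Design F wins 5–4.
Design F vs Design A: Design A wins 6–3.
Design F vs Design H: Design H wins 5–4.
Design E vs Design D: Design E wins 5–4.
Design E vs Design A: Design E wins 5–4.
Design E vs Design H: Design H wins 5–4.
Design D vs Design A: Design D wins 5–4.
Design D vs Design H: Design H wins 6–3.
Design A vs Design H: Design A wins 6–3.
No candidate beats all others: Design B beats Design D beats Design A beats Design B, a majority cycle.

No Condorcet winner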